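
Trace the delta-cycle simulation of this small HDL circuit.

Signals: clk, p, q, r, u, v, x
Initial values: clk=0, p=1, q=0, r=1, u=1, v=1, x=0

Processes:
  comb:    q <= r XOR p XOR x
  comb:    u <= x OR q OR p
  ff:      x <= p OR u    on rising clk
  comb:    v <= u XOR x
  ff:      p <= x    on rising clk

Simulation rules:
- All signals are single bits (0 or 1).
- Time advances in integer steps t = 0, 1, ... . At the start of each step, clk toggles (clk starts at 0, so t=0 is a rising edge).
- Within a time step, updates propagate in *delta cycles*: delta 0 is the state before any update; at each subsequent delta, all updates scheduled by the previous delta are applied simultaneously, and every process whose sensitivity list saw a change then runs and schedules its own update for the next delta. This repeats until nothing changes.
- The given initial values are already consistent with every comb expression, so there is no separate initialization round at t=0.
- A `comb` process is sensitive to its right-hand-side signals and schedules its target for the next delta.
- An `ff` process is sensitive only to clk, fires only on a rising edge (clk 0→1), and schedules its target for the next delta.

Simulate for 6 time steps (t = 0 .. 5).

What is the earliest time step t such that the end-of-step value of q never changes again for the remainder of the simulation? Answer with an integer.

2

t0.Δ0 u=1 x=0 q=0 p=1 clk=0 v=1 r=1
t0.Δ1 u=1 x=0 q=0 p=1 clk=1 v=1 r=1
t0.Δ2 u=1 x=1 q=0 p=0 clk=1 v=1 r=1
t0.Δ3 u=1 x=1 q=0 p=0 clk=1 v=0 r=1
t1.Δ0 u=1 x=1 q=0 p=0 clk=1 v=0 r=1
t1.Δ1 u=1 x=1 q=0 p=0 clk=0 v=0 r=1
t2.Δ0 u=1 x=1 q=0 p=0 clk=0 v=0 r=1
t2.Δ1 u=1 x=1 q=0 p=0 clk=1 v=0 r=1
t2.Δ2 u=1 x=1 q=0 p=1 clk=1 v=0 r=1
t2.Δ3 u=1 x=1 q=1 p=1 clk=1 v=0 r=1
t3.Δ0 u=1 x=1 q=1 p=1 clk=1 v=0 r=1
t3.Δ1 u=1 x=1 q=1 p=1 clk=0 v=0 r=1
t4.Δ0 u=1 x=1 q=1 p=1 clk=0 v=0 r=1
t4.Δ1 u=1 x=1 q=1 p=1 clk=1 v=0 r=1
t5.Δ0 u=1 x=1 q=1 p=1 clk=1 v=0 r=1
t5.Δ1 u=1 x=1 q=1 p=1 clk=0 v=0 r=1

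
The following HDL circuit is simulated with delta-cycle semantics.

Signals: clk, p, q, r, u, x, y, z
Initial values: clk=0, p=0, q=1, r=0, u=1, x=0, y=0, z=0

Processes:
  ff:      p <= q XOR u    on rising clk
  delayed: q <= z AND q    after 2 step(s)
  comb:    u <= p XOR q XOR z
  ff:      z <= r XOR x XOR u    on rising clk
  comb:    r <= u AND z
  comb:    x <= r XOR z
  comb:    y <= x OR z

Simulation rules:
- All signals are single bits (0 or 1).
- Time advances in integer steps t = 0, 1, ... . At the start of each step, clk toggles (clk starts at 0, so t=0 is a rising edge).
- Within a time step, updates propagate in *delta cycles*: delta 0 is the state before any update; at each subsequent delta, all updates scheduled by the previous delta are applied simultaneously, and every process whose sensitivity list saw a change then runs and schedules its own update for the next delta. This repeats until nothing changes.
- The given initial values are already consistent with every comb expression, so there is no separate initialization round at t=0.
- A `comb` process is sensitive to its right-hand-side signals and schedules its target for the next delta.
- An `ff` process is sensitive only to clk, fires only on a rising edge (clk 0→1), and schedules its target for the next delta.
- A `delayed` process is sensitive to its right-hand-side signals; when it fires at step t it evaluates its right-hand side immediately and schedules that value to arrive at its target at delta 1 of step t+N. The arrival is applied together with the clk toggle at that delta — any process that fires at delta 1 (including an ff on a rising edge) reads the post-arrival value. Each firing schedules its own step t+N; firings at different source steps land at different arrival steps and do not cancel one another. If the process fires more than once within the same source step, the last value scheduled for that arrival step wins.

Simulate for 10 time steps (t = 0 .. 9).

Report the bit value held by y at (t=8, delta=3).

1

[bits: u,z,p,q,x,clk,y,r]
t=0: Δ0=10010000 Δ1=10010100 Δ2=11010100 Δ3=01011111 Δ4=01010110 Δ5=01011110 | 5Δ
t=1: Δ0=01011110 Δ1=01011010 | 1Δ
t=2: Δ0=01011010 Δ1=01011110 Δ2=01111110 Δ3=11111110 Δ4=11111111 Δ5=11110111 | 5Δ
t=3: Δ0=11110111 Δ1=11110011 | 1Δ
t=4: Δ0=11110011 Δ1=11110111 Δ2=10010111 Δ3=10011100 Δ4=10010110 Δ5=10010100 | 5Δ
t=5: Δ0=10010100 Δ1=10010000 | 1Δ
t=6: Δ0=10010000 Δ1=10000100 Δ2=01100100 Δ3=01101110 | 3Δ
t=7: Δ0=01101110 Δ1=01101010 | 1Δ
t=8: Δ0=01101010 Δ1=01101110 Δ2=01001110 Δ3=11001110 Δ4=11001111 Δ5=11000111 | 5Δ
t=9: Δ0=11000111 Δ1=11000011 | 1Δ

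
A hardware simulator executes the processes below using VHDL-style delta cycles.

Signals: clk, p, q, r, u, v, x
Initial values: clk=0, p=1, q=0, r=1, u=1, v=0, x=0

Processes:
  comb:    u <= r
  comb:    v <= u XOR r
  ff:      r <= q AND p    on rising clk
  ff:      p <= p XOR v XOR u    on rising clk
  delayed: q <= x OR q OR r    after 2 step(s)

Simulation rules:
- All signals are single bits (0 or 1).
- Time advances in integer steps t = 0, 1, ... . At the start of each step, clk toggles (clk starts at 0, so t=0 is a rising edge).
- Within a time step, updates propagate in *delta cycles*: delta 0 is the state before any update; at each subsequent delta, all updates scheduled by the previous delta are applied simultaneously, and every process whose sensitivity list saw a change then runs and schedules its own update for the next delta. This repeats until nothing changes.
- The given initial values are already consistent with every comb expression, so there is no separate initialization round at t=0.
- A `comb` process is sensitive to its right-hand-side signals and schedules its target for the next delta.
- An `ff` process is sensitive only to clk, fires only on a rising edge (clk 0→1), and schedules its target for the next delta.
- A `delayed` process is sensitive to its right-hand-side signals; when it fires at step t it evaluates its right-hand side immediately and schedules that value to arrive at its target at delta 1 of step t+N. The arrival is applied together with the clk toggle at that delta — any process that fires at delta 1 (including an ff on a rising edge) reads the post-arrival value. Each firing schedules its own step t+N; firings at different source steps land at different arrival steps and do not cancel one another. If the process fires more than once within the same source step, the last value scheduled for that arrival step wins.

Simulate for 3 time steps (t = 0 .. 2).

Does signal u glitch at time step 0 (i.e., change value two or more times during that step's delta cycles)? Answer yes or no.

no

[bits: clk,v,q,p,r,x,u]
t=0: Δ0=0001101 Δ1=1001101 Δ2=1000001 Δ3=1100000 Δ4=1000000 | 4Δ
t=1: Δ0=1000000 Δ1=0000000 | 1Δ
t=2: Δ0=0000000 Δ1=1000000 | 1Δ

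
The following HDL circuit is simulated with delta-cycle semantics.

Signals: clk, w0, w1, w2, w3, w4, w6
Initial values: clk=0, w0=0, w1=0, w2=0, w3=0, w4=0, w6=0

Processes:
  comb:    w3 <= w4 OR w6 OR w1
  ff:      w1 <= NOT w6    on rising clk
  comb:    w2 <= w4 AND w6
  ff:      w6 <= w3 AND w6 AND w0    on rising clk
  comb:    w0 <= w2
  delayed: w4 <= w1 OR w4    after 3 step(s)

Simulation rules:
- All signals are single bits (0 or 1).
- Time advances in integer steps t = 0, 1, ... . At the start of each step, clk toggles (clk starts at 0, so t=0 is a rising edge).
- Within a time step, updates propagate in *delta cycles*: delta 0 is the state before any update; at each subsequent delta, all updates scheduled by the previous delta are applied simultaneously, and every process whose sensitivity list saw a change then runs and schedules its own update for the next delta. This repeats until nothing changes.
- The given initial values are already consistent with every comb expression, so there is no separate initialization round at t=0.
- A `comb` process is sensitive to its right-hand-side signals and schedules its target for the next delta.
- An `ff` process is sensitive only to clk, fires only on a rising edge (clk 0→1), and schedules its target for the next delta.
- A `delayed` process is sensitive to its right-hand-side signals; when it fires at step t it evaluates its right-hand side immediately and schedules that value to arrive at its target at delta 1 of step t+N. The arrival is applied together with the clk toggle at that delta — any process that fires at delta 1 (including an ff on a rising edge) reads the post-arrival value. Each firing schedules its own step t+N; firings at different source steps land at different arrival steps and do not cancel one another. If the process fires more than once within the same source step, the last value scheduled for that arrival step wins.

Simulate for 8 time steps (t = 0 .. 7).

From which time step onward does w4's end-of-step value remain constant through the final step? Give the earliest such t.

3

t=0 Δ0: w3=0 w2=0 w1=0 w6=0 w4=0 clk=0 w0=0
  Δ1: clk:0→1
  Δ2: w1:0→1
  Δ3: w3:0→1
  (3Δ to stable)
t=1 Δ0: w3=1 w2=0 w1=1 w6=0 w4=0 clk=1 w0=0
  Δ1: clk:1→0
  (1Δ to stable)
t=2 Δ0: w3=1 w2=0 w1=1 w6=0 w4=0 clk=0 w0=0
  Δ1: clk:0→1
  (1Δ to stable)
t=3 Δ0: w3=1 w2=0 w1=1 w6=0 w4=0 clk=1 w0=0
  Δ1: w4:0→1, clk:1→0
  (1Δ to stable)
t=4 Δ0: w3=1 w2=0 w1=1 w6=0 w4=1 clk=0 w0=0
  Δ1: clk:0→1
  (1Δ to stable)
t=5 Δ0: w3=1 w2=0 w1=1 w6=0 w4=1 clk=1 w0=0
  Δ1: clk:1→0
  (1Δ to stable)
t=6 Δ0: w3=1 w2=0 w1=1 w6=0 w4=1 clk=0 w0=0
  Δ1: clk:0→1
  (1Δ to stable)
t=7 Δ0: w3=1 w2=0 w1=1 w6=0 w4=1 clk=1 w0=0
  Δ1: clk:1→0
  (1Δ to stable)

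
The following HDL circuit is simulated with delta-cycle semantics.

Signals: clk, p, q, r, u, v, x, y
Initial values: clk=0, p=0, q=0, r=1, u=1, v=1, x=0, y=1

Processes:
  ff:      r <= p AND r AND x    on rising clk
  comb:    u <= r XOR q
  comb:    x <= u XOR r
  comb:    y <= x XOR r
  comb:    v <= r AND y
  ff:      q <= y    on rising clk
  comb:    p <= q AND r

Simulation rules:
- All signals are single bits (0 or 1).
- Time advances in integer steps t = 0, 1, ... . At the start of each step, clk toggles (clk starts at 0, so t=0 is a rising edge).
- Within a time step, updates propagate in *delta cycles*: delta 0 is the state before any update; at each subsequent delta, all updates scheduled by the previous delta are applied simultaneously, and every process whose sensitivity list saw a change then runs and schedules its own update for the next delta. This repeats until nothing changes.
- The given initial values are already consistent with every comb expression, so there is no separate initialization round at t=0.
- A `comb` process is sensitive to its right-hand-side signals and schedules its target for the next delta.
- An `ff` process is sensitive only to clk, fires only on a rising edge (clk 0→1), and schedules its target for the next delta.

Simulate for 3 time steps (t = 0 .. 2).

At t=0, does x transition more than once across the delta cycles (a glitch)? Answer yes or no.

t=0 Δ0: v=1 u=1 q=0 x=0 y=1 r=1 clk=0 p=0
  Δ1: clk:0→1
  Δ2: q:0→1, r:1→0
  Δ3: v:1→0, x:0→1, y:1→0
  Δ4: y:0→1
  (4Δ to stable)
t=1 Δ0: v=0 u=1 q=1 x=1 y=1 r=0 clk=1 p=0
  Δ1: clk:1→0
  (1Δ to stable)
t=2 Δ0: v=0 u=1 q=1 x=1 y=1 r=0 clk=0 p=0
  Δ1: clk:0→1
  (1Δ to stable)

no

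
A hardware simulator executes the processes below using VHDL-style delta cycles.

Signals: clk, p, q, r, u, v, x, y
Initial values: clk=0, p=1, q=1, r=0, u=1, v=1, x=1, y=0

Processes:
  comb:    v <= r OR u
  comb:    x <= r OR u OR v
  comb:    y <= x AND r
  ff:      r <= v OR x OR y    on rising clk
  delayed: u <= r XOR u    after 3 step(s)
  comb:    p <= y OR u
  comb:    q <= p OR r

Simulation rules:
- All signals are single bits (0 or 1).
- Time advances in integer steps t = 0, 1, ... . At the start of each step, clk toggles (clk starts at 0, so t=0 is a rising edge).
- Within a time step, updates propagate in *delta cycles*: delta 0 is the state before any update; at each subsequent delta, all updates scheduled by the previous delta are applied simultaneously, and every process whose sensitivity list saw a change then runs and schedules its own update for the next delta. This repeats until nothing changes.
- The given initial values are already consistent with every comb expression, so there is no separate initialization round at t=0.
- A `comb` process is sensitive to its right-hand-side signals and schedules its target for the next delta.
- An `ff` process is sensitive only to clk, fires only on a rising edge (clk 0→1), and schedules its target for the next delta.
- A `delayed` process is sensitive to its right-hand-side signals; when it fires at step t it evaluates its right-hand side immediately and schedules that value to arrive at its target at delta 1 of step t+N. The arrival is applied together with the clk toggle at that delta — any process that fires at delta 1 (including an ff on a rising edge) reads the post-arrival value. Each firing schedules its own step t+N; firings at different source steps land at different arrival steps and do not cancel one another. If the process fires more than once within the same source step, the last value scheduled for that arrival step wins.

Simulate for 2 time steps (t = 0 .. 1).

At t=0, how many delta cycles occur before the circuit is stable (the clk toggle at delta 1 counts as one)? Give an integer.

t0.Δ0 y=0 p=1 x=1 v=1 u=1 q=1 r=0 clk=0
t0.Δ1 y=0 p=1 x=1 v=1 u=1 q=1 r=0 clk=1
t0.Δ2 y=0 p=1 x=1 v=1 u=1 q=1 r=1 clk=1
t0.Δ3 y=1 p=1 x=1 v=1 u=1 q=1 r=1 clk=1
t1.Δ0 y=1 p=1 x=1 v=1 u=1 q=1 r=1 clk=1
t1.Δ1 y=1 p=1 x=1 v=1 u=1 q=1 r=1 clk=0

3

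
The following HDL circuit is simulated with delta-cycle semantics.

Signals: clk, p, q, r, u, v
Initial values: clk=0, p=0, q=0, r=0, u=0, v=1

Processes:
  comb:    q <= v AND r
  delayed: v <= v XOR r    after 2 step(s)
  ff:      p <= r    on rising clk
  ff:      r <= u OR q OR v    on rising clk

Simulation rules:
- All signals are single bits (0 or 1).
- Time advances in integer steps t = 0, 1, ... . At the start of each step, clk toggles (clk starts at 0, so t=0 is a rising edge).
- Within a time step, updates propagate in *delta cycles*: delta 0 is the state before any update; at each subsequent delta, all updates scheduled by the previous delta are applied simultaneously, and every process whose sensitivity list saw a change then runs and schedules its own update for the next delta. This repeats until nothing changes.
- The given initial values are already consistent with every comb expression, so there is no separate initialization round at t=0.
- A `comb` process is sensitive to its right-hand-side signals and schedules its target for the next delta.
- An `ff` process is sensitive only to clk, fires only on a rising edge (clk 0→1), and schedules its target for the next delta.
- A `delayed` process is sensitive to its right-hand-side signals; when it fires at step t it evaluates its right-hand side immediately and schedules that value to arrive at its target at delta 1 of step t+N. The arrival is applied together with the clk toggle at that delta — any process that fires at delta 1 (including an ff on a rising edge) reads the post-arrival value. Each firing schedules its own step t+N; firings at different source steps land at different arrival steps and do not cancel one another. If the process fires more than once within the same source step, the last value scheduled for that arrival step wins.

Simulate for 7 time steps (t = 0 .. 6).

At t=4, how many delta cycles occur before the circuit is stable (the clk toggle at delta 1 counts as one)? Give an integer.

2

t0.Δ0 r=0 v=1 p=0 u=0 q=0 clk=0
t0.Δ1 r=0 v=1 p=0 u=0 q=0 clk=1
t0.Δ2 r=1 v=1 p=0 u=0 q=0 clk=1
t0.Δ3 r=1 v=1 p=0 u=0 q=1 clk=1
t1.Δ0 r=1 v=1 p=0 u=0 q=1 clk=1
t1.Δ1 r=1 v=1 p=0 u=0 q=1 clk=0
t2.Δ0 r=1 v=1 p=0 u=0 q=1 clk=0
t2.Δ1 r=1 v=0 p=0 u=0 q=1 clk=1
t2.Δ2 r=1 v=0 p=1 u=0 q=0 clk=1
t3.Δ0 r=1 v=0 p=1 u=0 q=0 clk=1
t3.Δ1 r=1 v=0 p=1 u=0 q=0 clk=0
t4.Δ0 r=1 v=0 p=1 u=0 q=0 clk=0
t4.Δ1 r=1 v=1 p=1 u=0 q=0 clk=1
t4.Δ2 r=1 v=1 p=1 u=0 q=1 clk=1
t5.Δ0 r=1 v=1 p=1 u=0 q=1 clk=1
t5.Δ1 r=1 v=1 p=1 u=0 q=1 clk=0
t6.Δ0 r=1 v=1 p=1 u=0 q=1 clk=0
t6.Δ1 r=1 v=0 p=1 u=0 q=1 clk=1
t6.Δ2 r=1 v=0 p=1 u=0 q=0 clk=1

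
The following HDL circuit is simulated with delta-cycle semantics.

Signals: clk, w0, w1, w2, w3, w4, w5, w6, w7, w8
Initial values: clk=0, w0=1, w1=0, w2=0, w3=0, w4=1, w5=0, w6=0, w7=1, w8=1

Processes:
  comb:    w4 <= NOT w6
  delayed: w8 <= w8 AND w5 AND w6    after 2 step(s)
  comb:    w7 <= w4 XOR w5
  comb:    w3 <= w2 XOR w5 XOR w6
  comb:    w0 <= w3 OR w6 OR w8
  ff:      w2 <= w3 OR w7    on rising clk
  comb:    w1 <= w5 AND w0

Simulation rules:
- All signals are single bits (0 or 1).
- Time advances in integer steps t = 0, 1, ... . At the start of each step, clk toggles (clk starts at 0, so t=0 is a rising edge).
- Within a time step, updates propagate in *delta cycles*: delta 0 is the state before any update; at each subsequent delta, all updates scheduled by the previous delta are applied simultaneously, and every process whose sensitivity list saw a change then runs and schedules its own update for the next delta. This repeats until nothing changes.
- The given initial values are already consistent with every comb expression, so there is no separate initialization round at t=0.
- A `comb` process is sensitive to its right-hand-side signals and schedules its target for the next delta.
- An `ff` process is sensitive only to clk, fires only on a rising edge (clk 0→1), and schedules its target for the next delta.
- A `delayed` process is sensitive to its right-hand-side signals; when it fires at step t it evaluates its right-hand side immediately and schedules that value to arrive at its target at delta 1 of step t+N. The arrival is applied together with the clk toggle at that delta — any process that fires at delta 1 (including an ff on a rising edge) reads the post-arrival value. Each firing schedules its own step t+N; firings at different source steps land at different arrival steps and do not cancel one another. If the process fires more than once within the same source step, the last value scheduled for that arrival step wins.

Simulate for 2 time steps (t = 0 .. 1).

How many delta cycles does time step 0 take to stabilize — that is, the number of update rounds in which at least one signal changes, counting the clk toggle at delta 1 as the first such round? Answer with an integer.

3

[bits: clk,w6,w5,w8,w1,w0,w2,w4,w7,w3]
t=0: Δ0=0001010110 Δ1=1001010110 Δ2=1001011110 Δ3=1001011111 | 3Δ
t=1: Δ0=1001011111 Δ1=0001011111 | 1Δ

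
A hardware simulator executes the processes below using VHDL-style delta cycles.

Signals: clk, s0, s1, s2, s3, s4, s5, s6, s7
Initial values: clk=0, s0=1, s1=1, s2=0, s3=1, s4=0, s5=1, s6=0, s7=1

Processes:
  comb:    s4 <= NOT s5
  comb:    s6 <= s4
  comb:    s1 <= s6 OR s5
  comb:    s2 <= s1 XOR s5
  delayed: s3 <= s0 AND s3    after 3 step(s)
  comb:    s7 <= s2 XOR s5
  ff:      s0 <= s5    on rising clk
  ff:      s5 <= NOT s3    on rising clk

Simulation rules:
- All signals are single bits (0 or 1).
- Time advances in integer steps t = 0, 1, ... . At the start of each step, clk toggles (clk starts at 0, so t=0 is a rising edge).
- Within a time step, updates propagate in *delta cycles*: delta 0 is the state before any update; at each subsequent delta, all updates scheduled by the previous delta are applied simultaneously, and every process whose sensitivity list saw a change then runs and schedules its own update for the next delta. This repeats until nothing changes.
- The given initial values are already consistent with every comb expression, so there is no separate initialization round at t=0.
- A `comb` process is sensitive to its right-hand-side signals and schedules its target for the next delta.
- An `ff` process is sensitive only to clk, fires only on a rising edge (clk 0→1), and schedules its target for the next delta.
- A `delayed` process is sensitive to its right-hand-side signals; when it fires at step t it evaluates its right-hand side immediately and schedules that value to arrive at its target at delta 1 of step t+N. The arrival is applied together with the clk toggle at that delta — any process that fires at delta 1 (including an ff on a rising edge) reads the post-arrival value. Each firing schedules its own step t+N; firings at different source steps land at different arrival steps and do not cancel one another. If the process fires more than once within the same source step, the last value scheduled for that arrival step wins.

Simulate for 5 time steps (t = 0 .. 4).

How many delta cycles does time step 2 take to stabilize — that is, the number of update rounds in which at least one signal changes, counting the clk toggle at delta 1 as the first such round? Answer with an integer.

2

t=0 Δ0: s5=1 s1=1 s0=1 s7=1 s3=1 s6=0 clk=0 s2=0 s4=0
  Δ1: clk:0→1
  Δ2: s5:1→0
  Δ3: s1:1→0, s7:1→0, s2:0→1, s4:0→1
  Δ4: s7:0→1, s6:0→1, s2:1→0
  Δ5: s1:0→1, s7:1→0
  Δ6: s2:0→1
  Δ7: s7:0→1
  (7Δ to stable)
t=1 Δ0: s5=0 s1=1 s0=1 s7=1 s3=1 s6=1 clk=1 s2=1 s4=1
  Δ1: clk:1→0
  (1Δ to stable)
t=2 Δ0: s5=0 s1=1 s0=1 s7=1 s3=1 s6=1 clk=0 s2=1 s4=1
  Δ1: clk:0→1
  Δ2: s0:1→0
  (2Δ to stable)
t=3 Δ0: s5=0 s1=1 s0=0 s7=1 s3=1 s6=1 clk=1 s2=1 s4=1
  Δ1: clk:1→0
  (1Δ to stable)
t=4 Δ0: s5=0 s1=1 s0=0 s7=1 s3=1 s6=1 clk=0 s2=1 s4=1
  Δ1: clk:0→1
  (1Δ to stable)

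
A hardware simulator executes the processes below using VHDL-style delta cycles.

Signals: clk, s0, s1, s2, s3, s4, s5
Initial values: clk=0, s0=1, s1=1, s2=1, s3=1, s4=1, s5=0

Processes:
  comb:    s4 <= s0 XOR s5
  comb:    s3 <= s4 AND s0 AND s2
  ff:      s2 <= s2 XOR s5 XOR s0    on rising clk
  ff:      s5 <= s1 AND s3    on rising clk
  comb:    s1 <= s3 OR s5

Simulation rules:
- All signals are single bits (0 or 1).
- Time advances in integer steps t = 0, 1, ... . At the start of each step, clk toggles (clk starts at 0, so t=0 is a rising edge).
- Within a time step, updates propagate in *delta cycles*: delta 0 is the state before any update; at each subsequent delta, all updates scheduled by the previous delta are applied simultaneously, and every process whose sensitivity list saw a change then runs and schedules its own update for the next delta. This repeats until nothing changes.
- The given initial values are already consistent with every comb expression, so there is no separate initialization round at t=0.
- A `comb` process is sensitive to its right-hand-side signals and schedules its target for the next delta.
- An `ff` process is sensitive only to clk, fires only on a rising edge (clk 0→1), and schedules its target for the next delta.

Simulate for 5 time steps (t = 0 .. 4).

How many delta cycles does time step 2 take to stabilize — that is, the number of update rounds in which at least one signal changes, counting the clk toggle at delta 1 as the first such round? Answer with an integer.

3

[bits: s2,s5,s4,s3,s1,clk,s0]
t=0: Δ0=1011101 Δ1=1011111 Δ2=0111111 Δ3=0100111 | 3Δ
t=1: Δ0=0100111 Δ1=0100101 | 1Δ
t=2: Δ0=0100101 Δ1=0100111 Δ2=0000111 Δ3=0010011 | 3Δ
t=3: Δ0=0010011 Δ1=0010001 | 1Δ
t=4: Δ0=0010001 Δ1=0010011 Δ2=1010011 Δ3=1011011 Δ4=1011111 | 4Δ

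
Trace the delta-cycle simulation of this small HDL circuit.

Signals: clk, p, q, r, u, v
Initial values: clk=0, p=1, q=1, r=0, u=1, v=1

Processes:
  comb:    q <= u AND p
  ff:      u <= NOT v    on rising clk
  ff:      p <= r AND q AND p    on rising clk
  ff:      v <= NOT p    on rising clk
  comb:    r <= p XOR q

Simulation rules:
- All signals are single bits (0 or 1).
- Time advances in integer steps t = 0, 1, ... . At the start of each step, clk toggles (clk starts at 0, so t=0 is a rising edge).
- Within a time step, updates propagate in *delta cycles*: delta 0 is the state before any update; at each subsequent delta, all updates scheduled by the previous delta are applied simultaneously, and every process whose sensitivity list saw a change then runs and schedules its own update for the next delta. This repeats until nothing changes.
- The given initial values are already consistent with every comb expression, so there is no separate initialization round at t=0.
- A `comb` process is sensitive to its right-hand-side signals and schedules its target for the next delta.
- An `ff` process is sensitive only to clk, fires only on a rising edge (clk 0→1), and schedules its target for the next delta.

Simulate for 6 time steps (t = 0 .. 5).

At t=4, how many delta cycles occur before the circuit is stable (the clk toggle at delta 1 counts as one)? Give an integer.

2

t=0 Δ0: clk=0 q=1 u=1 v=1 p=1 r=0
  Δ1: clk:0→1
  Δ2: u:1→0, v:1→0, p:1→0
  Δ3: q:1→0, r:0→1
  Δ4: r:1→0
  (4Δ to stable)
t=1 Δ0: clk=1 q=0 u=0 v=0 p=0 r=0
  Δ1: clk:1→0
  (1Δ to stable)
t=2 Δ0: clk=0 q=0 u=0 v=0 p=0 r=0
  Δ1: clk:0→1
  Δ2: u:0→1, v:0→1
  (2Δ to stable)
t=3 Δ0: clk=1 q=0 u=1 v=1 p=0 r=0
  Δ1: clk:1→0
  (1Δ to stable)
t=4 Δ0: clk=0 q=0 u=1 v=1 p=0 r=0
  Δ1: clk:0→1
  Δ2: u:1→0
  (2Δ to stable)
t=5 Δ0: clk=1 q=0 u=0 v=1 p=0 r=0
  Δ1: clk:1→0
  (1Δ to stable)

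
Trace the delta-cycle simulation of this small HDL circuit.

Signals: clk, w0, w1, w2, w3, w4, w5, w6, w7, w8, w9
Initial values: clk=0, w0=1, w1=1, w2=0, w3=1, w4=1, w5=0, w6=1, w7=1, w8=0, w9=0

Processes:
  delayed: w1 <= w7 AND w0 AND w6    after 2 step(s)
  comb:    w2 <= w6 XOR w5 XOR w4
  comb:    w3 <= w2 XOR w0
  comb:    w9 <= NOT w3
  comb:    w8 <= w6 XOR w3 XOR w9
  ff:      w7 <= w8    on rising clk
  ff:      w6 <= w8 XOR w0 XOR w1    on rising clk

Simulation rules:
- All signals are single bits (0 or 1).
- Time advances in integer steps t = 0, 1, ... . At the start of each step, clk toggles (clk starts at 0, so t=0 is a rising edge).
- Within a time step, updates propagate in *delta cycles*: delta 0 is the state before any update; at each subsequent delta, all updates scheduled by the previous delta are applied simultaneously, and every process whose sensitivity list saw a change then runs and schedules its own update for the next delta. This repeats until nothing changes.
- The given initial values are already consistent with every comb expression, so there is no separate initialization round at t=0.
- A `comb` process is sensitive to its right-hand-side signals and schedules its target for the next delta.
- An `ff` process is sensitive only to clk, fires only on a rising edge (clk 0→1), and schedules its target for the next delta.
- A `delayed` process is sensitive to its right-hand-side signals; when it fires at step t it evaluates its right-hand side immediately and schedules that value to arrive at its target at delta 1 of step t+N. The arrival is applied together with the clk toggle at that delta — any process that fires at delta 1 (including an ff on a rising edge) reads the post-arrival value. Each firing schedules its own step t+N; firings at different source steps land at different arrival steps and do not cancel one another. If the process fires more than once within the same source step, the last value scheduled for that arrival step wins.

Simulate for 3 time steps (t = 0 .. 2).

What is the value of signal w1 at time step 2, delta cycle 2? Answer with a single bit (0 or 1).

0

t0.Δ0 w9=0 w8=0 w5=0 w4=1 w6=1 w2=0 w3=1 w1=1 w0=1 w7=1 clk=0
t0.Δ1 w9=0 w8=0 w5=0 w4=1 w6=1 w2=0 w3=1 w1=1 w0=1 w7=1 clk=1
t0.Δ2 w9=0 w8=0 w5=0 w4=1 w6=0 w2=0 w3=1 w1=1 w0=1 w7=0 clk=1
t0.Δ3 w9=0 w8=1 w5=0 w4=1 w6=0 w2=1 w3=1 w1=1 w0=1 w7=0 clk=1
t0.Δ4 w9=0 w8=1 w5=0 w4=1 w6=0 w2=1 w3=0 w1=1 w0=1 w7=0 clk=1
t0.Δ5 w9=1 w8=0 w5=0 w4=1 w6=0 w2=1 w3=0 w1=1 w0=1 w7=0 clk=1
t0.Δ6 w9=1 w8=1 w5=0 w4=1 w6=0 w2=1 w3=0 w1=1 w0=1 w7=0 clk=1
t1.Δ0 w9=1 w8=1 w5=0 w4=1 w6=0 w2=1 w3=0 w1=1 w0=1 w7=0 clk=1
t1.Δ1 w9=1 w8=1 w5=0 w4=1 w6=0 w2=1 w3=0 w1=1 w0=1 w7=0 clk=0
t2.Δ0 w9=1 w8=1 w5=0 w4=1 w6=0 w2=1 w3=0 w1=1 w0=1 w7=0 clk=0
t2.Δ1 w9=1 w8=1 w5=0 w4=1 w6=0 w2=1 w3=0 w1=0 w0=1 w7=0 clk=1
t2.Δ2 w9=1 w8=1 w5=0 w4=1 w6=0 w2=1 w3=0 w1=0 w0=1 w7=1 clk=1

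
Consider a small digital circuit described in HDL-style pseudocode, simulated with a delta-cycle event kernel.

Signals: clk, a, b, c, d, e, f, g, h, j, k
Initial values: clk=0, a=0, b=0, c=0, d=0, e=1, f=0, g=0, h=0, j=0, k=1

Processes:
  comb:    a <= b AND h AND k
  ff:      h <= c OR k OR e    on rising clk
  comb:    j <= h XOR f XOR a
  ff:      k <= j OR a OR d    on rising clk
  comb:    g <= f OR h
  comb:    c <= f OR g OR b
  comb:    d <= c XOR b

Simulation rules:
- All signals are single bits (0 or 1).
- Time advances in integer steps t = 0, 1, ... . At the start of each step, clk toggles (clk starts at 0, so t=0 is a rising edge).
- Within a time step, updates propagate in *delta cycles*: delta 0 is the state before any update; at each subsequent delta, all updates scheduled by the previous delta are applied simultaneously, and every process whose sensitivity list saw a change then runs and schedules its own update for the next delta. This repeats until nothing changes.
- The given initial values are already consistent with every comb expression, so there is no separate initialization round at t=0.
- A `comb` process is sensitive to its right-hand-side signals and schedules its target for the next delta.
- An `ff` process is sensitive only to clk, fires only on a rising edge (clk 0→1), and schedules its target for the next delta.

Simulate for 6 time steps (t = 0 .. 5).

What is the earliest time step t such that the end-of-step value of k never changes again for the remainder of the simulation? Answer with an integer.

[bits: b,a,c,f,g,h,clk,e,d,j,k]
t=0: Δ0=00000001001 Δ1=00000011001 Δ2=00000111000 Δ3=00001111010 Δ4=00101111010 Δ5=00101111110 | 5Δ
t=1: Δ0=00101111110 Δ1=00101101110 | 1Δ
t=2: Δ0=00101101110 Δ1=00101111110 Δ2=00101111111 | 2Δ
t=3: Δ0=00101111111 Δ1=00101101111 | 1Δ
t=4: Δ0=00101101111 Δ1=00101111111 | 1Δ
t=5: Δ0=00101111111 Δ1=00101101111 | 1Δ

2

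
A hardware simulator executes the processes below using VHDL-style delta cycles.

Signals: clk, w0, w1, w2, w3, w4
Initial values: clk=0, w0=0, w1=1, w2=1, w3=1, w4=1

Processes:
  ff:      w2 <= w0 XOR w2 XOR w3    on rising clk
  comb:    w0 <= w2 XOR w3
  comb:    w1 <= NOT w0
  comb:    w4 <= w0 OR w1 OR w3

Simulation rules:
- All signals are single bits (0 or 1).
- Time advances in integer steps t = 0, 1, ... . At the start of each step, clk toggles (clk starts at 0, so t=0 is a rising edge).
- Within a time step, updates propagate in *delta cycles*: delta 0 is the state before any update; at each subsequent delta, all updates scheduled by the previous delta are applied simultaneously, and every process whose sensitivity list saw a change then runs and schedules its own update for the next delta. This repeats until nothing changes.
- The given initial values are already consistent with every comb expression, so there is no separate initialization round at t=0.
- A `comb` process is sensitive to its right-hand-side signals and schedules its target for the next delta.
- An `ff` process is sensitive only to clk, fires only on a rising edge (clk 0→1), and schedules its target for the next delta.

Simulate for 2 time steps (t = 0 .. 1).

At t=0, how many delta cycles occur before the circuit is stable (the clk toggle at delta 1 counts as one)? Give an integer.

t=0 Δ0: w4=1 w0=0 w2=1 w3=1 w1=1 clk=0
  Δ1: clk:0→1
  Δ2: w2:1→0
  Δ3: w0:0→1
  Δ4: w1:1→0
  (4Δ to stable)
t=1 Δ0: w4=1 w0=1 w2=0 w3=1 w1=0 clk=1
  Δ1: clk:1→0
  (1Δ to stable)

4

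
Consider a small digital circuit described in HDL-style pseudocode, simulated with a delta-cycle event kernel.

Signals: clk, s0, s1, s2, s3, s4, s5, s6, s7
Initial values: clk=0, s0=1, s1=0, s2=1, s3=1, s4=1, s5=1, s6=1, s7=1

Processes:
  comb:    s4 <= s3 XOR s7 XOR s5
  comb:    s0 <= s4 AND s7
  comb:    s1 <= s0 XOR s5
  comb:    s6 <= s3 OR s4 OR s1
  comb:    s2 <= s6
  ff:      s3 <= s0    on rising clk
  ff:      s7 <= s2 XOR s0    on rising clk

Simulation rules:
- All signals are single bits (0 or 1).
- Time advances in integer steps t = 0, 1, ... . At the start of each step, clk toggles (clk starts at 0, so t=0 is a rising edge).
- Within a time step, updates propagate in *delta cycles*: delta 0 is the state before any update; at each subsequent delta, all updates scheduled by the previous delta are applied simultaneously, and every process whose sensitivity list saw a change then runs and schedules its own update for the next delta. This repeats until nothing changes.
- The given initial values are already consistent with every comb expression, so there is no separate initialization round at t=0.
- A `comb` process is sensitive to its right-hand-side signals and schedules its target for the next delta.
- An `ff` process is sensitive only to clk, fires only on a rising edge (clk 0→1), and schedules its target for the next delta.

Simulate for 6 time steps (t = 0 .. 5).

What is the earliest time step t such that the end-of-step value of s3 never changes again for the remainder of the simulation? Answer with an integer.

2

t=0 Δ0: s0=1 s1=0 s5=1 s4=1 clk=0 s3=1 s7=1 s6=1 s2=1
  Δ1: clk:0→1
  Δ2: s7:1→0
  Δ3: s0:1→0, s4:1→0
  Δ4: s1:0→1
  (4Δ to stable)
t=1 Δ0: s0=0 s1=1 s5=1 s4=0 clk=1 s3=1 s7=0 s6=1 s2=1
  Δ1: clk:1→0
  (1Δ to stable)
t=2 Δ0: s0=0 s1=1 s5=1 s4=0 clk=0 s3=1 s7=0 s6=1 s2=1
  Δ1: clk:0→1
  Δ2: s3:1→0, s7:0→1
  (2Δ to stable)
t=3 Δ0: s0=0 s1=1 s5=1 s4=0 clk=1 s3=0 s7=1 s6=1 s2=1
  Δ1: clk:1→0
  (1Δ to stable)
t=4 Δ0: s0=0 s1=1 s5=1 s4=0 clk=0 s3=0 s7=1 s6=1 s2=1
  Δ1: clk:0→1
  (1Δ to stable)
t=5 Δ0: s0=0 s1=1 s5=1 s4=0 clk=1 s3=0 s7=1 s6=1 s2=1
  Δ1: clk:1→0
  (1Δ to stable)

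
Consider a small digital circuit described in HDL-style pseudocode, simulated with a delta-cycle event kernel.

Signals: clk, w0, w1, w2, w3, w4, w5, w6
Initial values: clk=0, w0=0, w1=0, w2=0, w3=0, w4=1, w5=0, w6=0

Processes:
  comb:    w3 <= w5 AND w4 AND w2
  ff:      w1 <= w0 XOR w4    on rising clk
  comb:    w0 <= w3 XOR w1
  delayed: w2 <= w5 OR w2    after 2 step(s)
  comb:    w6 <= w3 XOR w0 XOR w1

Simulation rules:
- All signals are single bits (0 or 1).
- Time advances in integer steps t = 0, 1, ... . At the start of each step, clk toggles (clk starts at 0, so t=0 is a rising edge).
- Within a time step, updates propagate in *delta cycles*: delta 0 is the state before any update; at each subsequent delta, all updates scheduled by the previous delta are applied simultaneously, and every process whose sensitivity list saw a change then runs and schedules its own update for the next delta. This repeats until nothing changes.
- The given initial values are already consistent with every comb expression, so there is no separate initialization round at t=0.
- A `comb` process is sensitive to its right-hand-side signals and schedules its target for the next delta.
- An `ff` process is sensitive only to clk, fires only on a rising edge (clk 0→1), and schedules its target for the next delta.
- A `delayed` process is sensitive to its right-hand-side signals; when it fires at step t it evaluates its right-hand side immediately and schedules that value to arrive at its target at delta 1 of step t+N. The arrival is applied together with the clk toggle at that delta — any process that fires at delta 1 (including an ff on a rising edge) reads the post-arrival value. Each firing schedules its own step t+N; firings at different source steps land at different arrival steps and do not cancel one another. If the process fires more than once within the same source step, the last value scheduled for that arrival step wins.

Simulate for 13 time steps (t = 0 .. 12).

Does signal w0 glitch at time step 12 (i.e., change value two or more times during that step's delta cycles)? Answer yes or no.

no

[bits: w2,w4,w5,w6,clk,w0,w3,w1]
t=0: Δ0=01000000 Δ1=01001000 Δ2=01001001 Δ3=01011101 Δ4=01001101 | 4Δ
t=1: Δ0=01001101 Δ1=01000101 | 1Δ
t=2: Δ0=01000101 Δ1=01001101 Δ2=01001100 Δ3=01011000 Δ4=01001000 | 4Δ
t=3: Δ0=01001000 Δ1=01000000 | 1Δ
t=4: Δ0=01000000 Δ1=01001000 Δ2=01001001 Δ3=01011101 Δ4=01001101 | 4Δ
t=5: Δ0=01001101 Δ1=01000101 | 1Δ
t=6: Δ0=01000101 Δ1=01001101 Δ2=01001100 Δ3=01011000 Δ4=01001000 | 4Δ
t=7: Δ0=01001000 Δ1=01000000 | 1Δ
t=8: Δ0=01000000 Δ1=01001000 Δ2=01001001 Δ3=01011101 Δ4=01001101 | 4Δ
t=9: Δ0=01001101 Δ1=01000101 | 1Δ
t=10: Δ0=01000101 Δ1=01001101 Δ2=01001100 Δ3=01011000 Δ4=01001000 | 4Δ
t=11: Δ0=01001000 Δ1=01000000 | 1Δ
t=12: Δ0=01000000 Δ1=01001000 Δ2=01001001 Δ3=01011101 Δ4=01001101 | 4Δ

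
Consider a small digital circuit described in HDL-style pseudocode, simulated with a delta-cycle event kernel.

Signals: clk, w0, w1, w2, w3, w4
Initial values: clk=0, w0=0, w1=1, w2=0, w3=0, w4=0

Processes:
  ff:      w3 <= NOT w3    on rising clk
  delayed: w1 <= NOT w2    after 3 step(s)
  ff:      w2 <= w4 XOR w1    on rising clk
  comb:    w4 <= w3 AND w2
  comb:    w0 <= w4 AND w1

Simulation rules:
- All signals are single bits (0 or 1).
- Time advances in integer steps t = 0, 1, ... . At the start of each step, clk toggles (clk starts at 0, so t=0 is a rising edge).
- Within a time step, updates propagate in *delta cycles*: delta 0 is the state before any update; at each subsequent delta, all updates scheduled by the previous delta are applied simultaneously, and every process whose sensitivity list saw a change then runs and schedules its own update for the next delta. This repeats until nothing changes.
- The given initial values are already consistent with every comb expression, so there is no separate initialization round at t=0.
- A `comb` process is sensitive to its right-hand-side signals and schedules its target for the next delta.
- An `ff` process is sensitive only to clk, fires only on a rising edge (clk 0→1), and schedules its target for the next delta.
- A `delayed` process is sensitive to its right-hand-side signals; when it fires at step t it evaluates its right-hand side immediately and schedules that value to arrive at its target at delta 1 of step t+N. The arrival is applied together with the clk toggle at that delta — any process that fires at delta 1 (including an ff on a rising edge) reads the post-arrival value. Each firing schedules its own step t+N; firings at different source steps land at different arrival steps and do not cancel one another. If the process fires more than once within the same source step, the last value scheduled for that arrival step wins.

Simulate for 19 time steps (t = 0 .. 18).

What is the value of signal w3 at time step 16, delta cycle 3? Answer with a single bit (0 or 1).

1

t0.Δ0 w3=0 w2=0 w4=0 w1=1 w0=0 clk=0
t0.Δ1 w3=0 w2=0 w4=0 w1=1 w0=0 clk=1
t0.Δ2 w3=1 w2=1 w4=0 w1=1 w0=0 clk=1
t0.Δ3 w3=1 w2=1 w4=1 w1=1 w0=0 clk=1
t0.Δ4 w3=1 w2=1 w4=1 w1=1 w0=1 clk=1
t1.Δ0 w3=1 w2=1 w4=1 w1=1 w0=1 clk=1
t1.Δ1 w3=1 w2=1 w4=1 w1=1 w0=1 clk=0
t2.Δ0 w3=1 w2=1 w4=1 w1=1 w0=1 clk=0
t2.Δ1 w3=1 w2=1 w4=1 w1=1 w0=1 clk=1
t2.Δ2 w3=0 w2=0 w4=1 w1=1 w0=1 clk=1
t2.Δ3 w3=0 w2=0 w4=0 w1=1 w0=1 clk=1
t2.Δ4 w3=0 w2=0 w4=0 w1=1 w0=0 clk=1
t3.Δ0 w3=0 w2=0 w4=0 w1=1 w0=0 clk=1
t3.Δ1 w3=0 w2=0 w4=0 w1=0 w0=0 clk=0
t4.Δ0 w3=0 w2=0 w4=0 w1=0 w0=0 clk=0
t4.Δ1 w3=0 w2=0 w4=0 w1=0 w0=0 clk=1
t4.Δ2 w3=1 w2=0 w4=0 w1=0 w0=0 clk=1
t5.Δ0 w3=1 w2=0 w4=0 w1=0 w0=0 clk=1
t5.Δ1 w3=1 w2=0 w4=0 w1=1 w0=0 clk=0
t6.Δ0 w3=1 w2=0 w4=0 w1=1 w0=0 clk=0
t6.Δ1 w3=1 w2=0 w4=0 w1=1 w0=0 clk=1
t6.Δ2 w3=0 w2=1 w4=0 w1=1 w0=0 clk=1
t7.Δ0 w3=0 w2=1 w4=0 w1=1 w0=0 clk=1
t7.Δ1 w3=0 w2=1 w4=0 w1=1 w0=0 clk=0
t8.Δ0 w3=0 w2=1 w4=0 w1=1 w0=0 clk=0
t8.Δ1 w3=0 w2=1 w4=0 w1=1 w0=0 clk=1
t8.Δ2 w3=1 w2=1 w4=0 w1=1 w0=0 clk=1
t8.Δ3 w3=1 w2=1 w4=1 w1=1 w0=0 clk=1
t8.Δ4 w3=1 w2=1 w4=1 w1=1 w0=1 clk=1
t9.Δ0 w3=1 w2=1 w4=1 w1=1 w0=1 clk=1
t9.Δ1 w3=1 w2=1 w4=1 w1=0 w0=1 clk=0
t9.Δ2 w3=1 w2=1 w4=1 w1=0 w0=0 clk=0
t10.Δ0 w3=1 w2=1 w4=1 w1=0 w0=0 clk=0
t10.Δ1 w3=1 w2=1 w4=1 w1=0 w0=0 clk=1
t10.Δ2 w3=0 w2=1 w4=1 w1=0 w0=0 clk=1
t10.Δ3 w3=0 w2=1 w4=0 w1=0 w0=0 clk=1
t11.Δ0 w3=0 w2=1 w4=0 w1=0 w0=0 clk=1
t11.Δ1 w3=0 w2=1 w4=0 w1=0 w0=0 clk=0
t12.Δ0 w3=0 w2=1 w4=0 w1=0 w0=0 clk=0
t12.Δ1 w3=0 w2=1 w4=0 w1=0 w0=0 clk=1
t12.Δ2 w3=1 w2=0 w4=0 w1=0 w0=0 clk=1
t13.Δ0 w3=1 w2=0 w4=0 w1=0 w0=0 clk=1
t13.Δ1 w3=1 w2=0 w4=0 w1=0 w0=0 clk=0
t14.Δ0 w3=1 w2=0 w4=0 w1=0 w0=0 clk=0
t14.Δ1 w3=1 w2=0 w4=0 w1=0 w0=0 clk=1
t14.Δ2 w3=0 w2=0 w4=0 w1=0 w0=0 clk=1
t15.Δ0 w3=0 w2=0 w4=0 w1=0 w0=0 clk=1
t15.Δ1 w3=0 w2=0 w4=0 w1=1 w0=0 clk=0
t16.Δ0 w3=0 w2=0 w4=0 w1=1 w0=0 clk=0
t16.Δ1 w3=0 w2=0 w4=0 w1=1 w0=0 clk=1
t16.Δ2 w3=1 w2=1 w4=0 w1=1 w0=0 clk=1
t16.Δ3 w3=1 w2=1 w4=1 w1=1 w0=0 clk=1
t16.Δ4 w3=1 w2=1 w4=1 w1=1 w0=1 clk=1
t17.Δ0 w3=1 w2=1 w4=1 w1=1 w0=1 clk=1
t17.Δ1 w3=1 w2=1 w4=1 w1=1 w0=1 clk=0
t18.Δ0 w3=1 w2=1 w4=1 w1=1 w0=1 clk=0
t18.Δ1 w3=1 w2=1 w4=1 w1=1 w0=1 clk=1
t18.Δ2 w3=0 w2=0 w4=1 w1=1 w0=1 clk=1
t18.Δ3 w3=0 w2=0 w4=0 w1=1 w0=1 clk=1
t18.Δ4 w3=0 w2=0 w4=0 w1=1 w0=0 clk=1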